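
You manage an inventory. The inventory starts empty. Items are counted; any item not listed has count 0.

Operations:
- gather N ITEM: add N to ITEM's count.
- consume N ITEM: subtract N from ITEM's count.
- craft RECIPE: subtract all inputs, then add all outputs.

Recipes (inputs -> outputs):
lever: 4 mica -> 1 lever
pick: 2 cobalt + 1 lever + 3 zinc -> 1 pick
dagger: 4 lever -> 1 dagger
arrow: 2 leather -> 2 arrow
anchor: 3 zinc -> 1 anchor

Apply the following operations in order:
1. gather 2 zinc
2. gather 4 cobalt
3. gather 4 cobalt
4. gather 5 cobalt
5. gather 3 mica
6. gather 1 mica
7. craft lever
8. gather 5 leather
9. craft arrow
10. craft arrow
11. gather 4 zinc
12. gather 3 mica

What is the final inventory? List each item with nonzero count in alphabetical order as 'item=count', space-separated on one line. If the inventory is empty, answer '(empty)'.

After 1 (gather 2 zinc): zinc=2
After 2 (gather 4 cobalt): cobalt=4 zinc=2
After 3 (gather 4 cobalt): cobalt=8 zinc=2
After 4 (gather 5 cobalt): cobalt=13 zinc=2
After 5 (gather 3 mica): cobalt=13 mica=3 zinc=2
After 6 (gather 1 mica): cobalt=13 mica=4 zinc=2
After 7 (craft lever): cobalt=13 lever=1 zinc=2
After 8 (gather 5 leather): cobalt=13 leather=5 lever=1 zinc=2
After 9 (craft arrow): arrow=2 cobalt=13 leather=3 lever=1 zinc=2
After 10 (craft arrow): arrow=4 cobalt=13 leather=1 lever=1 zinc=2
After 11 (gather 4 zinc): arrow=4 cobalt=13 leather=1 lever=1 zinc=6
After 12 (gather 3 mica): arrow=4 cobalt=13 leather=1 lever=1 mica=3 zinc=6

Answer: arrow=4 cobalt=13 leather=1 lever=1 mica=3 zinc=6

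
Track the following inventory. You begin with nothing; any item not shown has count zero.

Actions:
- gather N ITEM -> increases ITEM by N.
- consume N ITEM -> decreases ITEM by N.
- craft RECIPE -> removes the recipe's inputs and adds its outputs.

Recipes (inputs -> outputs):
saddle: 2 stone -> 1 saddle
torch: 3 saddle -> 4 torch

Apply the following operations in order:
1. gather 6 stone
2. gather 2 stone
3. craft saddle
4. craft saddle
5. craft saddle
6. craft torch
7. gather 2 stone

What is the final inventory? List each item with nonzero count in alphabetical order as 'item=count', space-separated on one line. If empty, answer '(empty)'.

After 1 (gather 6 stone): stone=6
After 2 (gather 2 stone): stone=8
After 3 (craft saddle): saddle=1 stone=6
After 4 (craft saddle): saddle=2 stone=4
After 5 (craft saddle): saddle=3 stone=2
After 6 (craft torch): stone=2 torch=4
After 7 (gather 2 stone): stone=4 torch=4

Answer: stone=4 torch=4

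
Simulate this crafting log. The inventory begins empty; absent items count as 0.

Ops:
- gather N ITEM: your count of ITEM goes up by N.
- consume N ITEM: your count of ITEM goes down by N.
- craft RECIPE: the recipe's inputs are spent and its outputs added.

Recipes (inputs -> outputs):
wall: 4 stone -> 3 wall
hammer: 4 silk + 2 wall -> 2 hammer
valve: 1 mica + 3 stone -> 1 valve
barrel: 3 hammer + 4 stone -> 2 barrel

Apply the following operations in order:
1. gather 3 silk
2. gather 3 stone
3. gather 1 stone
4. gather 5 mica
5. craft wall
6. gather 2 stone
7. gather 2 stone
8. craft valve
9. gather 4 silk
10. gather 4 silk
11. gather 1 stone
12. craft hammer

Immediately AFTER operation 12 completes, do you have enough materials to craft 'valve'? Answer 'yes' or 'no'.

Answer: no

Derivation:
After 1 (gather 3 silk): silk=3
After 2 (gather 3 stone): silk=3 stone=3
After 3 (gather 1 stone): silk=3 stone=4
After 4 (gather 5 mica): mica=5 silk=3 stone=4
After 5 (craft wall): mica=5 silk=3 wall=3
After 6 (gather 2 stone): mica=5 silk=3 stone=2 wall=3
After 7 (gather 2 stone): mica=5 silk=3 stone=4 wall=3
After 8 (craft valve): mica=4 silk=3 stone=1 valve=1 wall=3
After 9 (gather 4 silk): mica=4 silk=7 stone=1 valve=1 wall=3
After 10 (gather 4 silk): mica=4 silk=11 stone=1 valve=1 wall=3
After 11 (gather 1 stone): mica=4 silk=11 stone=2 valve=1 wall=3
After 12 (craft hammer): hammer=2 mica=4 silk=7 stone=2 valve=1 wall=1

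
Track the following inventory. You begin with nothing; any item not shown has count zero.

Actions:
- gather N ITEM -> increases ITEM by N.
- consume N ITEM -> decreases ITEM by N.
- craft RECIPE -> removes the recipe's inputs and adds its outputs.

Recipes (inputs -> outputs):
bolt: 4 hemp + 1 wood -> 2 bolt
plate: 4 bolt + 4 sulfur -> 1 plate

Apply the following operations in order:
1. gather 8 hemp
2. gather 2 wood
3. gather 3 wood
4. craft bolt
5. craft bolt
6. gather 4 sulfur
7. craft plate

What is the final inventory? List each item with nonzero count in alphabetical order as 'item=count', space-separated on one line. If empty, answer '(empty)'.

Answer: plate=1 wood=3

Derivation:
After 1 (gather 8 hemp): hemp=8
After 2 (gather 2 wood): hemp=8 wood=2
After 3 (gather 3 wood): hemp=8 wood=5
After 4 (craft bolt): bolt=2 hemp=4 wood=4
After 5 (craft bolt): bolt=4 wood=3
After 6 (gather 4 sulfur): bolt=4 sulfur=4 wood=3
After 7 (craft plate): plate=1 wood=3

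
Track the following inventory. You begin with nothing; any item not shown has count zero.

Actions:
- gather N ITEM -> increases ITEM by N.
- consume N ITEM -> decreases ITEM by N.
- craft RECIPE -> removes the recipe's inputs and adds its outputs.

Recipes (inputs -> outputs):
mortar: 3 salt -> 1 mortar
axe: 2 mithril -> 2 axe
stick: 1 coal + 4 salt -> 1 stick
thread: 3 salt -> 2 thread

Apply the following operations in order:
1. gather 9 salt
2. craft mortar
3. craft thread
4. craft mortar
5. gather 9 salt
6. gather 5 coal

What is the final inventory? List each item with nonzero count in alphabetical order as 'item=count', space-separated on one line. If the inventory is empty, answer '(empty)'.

After 1 (gather 9 salt): salt=9
After 2 (craft mortar): mortar=1 salt=6
After 3 (craft thread): mortar=1 salt=3 thread=2
After 4 (craft mortar): mortar=2 thread=2
After 5 (gather 9 salt): mortar=2 salt=9 thread=2
After 6 (gather 5 coal): coal=5 mortar=2 salt=9 thread=2

Answer: coal=5 mortar=2 salt=9 thread=2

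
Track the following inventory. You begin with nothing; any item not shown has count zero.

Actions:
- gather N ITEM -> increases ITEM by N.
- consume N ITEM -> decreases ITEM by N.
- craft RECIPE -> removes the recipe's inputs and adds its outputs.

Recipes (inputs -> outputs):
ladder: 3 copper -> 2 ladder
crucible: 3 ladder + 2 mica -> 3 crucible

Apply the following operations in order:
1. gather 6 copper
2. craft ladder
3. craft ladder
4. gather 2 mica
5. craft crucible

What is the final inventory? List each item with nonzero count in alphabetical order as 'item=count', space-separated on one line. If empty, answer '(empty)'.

After 1 (gather 6 copper): copper=6
After 2 (craft ladder): copper=3 ladder=2
After 3 (craft ladder): ladder=4
After 4 (gather 2 mica): ladder=4 mica=2
After 5 (craft crucible): crucible=3 ladder=1

Answer: crucible=3 ladder=1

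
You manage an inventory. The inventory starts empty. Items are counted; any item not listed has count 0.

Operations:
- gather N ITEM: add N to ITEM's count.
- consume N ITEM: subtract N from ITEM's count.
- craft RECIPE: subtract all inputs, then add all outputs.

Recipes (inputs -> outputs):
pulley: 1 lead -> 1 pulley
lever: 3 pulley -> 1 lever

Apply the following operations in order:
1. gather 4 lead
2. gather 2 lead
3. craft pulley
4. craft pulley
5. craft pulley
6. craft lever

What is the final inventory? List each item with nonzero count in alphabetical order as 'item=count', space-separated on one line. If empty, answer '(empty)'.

After 1 (gather 4 lead): lead=4
After 2 (gather 2 lead): lead=6
After 3 (craft pulley): lead=5 pulley=1
After 4 (craft pulley): lead=4 pulley=2
After 5 (craft pulley): lead=3 pulley=3
After 6 (craft lever): lead=3 lever=1

Answer: lead=3 lever=1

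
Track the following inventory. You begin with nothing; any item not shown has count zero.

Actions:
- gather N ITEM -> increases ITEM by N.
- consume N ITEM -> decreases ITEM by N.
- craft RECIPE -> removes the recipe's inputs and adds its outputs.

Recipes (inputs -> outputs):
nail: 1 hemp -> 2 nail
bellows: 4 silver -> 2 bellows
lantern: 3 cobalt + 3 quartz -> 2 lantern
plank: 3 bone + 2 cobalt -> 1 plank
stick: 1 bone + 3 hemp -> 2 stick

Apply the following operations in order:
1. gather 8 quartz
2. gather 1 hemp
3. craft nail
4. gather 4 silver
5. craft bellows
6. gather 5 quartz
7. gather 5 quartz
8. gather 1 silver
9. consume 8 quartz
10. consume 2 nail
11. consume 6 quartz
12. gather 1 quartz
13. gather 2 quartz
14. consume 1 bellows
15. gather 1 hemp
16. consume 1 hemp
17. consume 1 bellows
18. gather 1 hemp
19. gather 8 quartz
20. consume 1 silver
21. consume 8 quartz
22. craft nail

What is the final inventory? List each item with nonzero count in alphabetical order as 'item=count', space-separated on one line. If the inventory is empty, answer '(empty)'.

After 1 (gather 8 quartz): quartz=8
After 2 (gather 1 hemp): hemp=1 quartz=8
After 3 (craft nail): nail=2 quartz=8
After 4 (gather 4 silver): nail=2 quartz=8 silver=4
After 5 (craft bellows): bellows=2 nail=2 quartz=8
After 6 (gather 5 quartz): bellows=2 nail=2 quartz=13
After 7 (gather 5 quartz): bellows=2 nail=2 quartz=18
After 8 (gather 1 silver): bellows=2 nail=2 quartz=18 silver=1
After 9 (consume 8 quartz): bellows=2 nail=2 quartz=10 silver=1
After 10 (consume 2 nail): bellows=2 quartz=10 silver=1
After 11 (consume 6 quartz): bellows=2 quartz=4 silver=1
After 12 (gather 1 quartz): bellows=2 quartz=5 silver=1
After 13 (gather 2 quartz): bellows=2 quartz=7 silver=1
After 14 (consume 1 bellows): bellows=1 quartz=7 silver=1
After 15 (gather 1 hemp): bellows=1 hemp=1 quartz=7 silver=1
After 16 (consume 1 hemp): bellows=1 quartz=7 silver=1
After 17 (consume 1 bellows): quartz=7 silver=1
After 18 (gather 1 hemp): hemp=1 quartz=7 silver=1
After 19 (gather 8 quartz): hemp=1 quartz=15 silver=1
After 20 (consume 1 silver): hemp=1 quartz=15
After 21 (consume 8 quartz): hemp=1 quartz=7
After 22 (craft nail): nail=2 quartz=7

Answer: nail=2 quartz=7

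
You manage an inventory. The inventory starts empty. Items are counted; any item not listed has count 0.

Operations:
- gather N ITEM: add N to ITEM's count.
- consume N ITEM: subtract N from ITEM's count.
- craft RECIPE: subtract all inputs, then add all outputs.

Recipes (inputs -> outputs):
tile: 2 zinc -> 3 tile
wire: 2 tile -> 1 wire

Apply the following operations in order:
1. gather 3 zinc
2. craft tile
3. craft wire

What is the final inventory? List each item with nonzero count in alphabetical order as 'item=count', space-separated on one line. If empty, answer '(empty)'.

Answer: tile=1 wire=1 zinc=1

Derivation:
After 1 (gather 3 zinc): zinc=3
After 2 (craft tile): tile=3 zinc=1
After 3 (craft wire): tile=1 wire=1 zinc=1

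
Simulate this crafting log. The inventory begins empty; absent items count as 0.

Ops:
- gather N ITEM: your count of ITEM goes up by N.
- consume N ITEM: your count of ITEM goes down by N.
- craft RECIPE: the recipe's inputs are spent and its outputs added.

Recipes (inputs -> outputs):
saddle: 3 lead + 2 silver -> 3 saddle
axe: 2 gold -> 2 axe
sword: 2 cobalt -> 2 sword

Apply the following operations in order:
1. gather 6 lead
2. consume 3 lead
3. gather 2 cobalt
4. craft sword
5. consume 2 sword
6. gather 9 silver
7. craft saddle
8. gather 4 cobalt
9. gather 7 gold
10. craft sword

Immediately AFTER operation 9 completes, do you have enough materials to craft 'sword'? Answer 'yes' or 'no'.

After 1 (gather 6 lead): lead=6
After 2 (consume 3 lead): lead=3
After 3 (gather 2 cobalt): cobalt=2 lead=3
After 4 (craft sword): lead=3 sword=2
After 5 (consume 2 sword): lead=3
After 6 (gather 9 silver): lead=3 silver=9
After 7 (craft saddle): saddle=3 silver=7
After 8 (gather 4 cobalt): cobalt=4 saddle=3 silver=7
After 9 (gather 7 gold): cobalt=4 gold=7 saddle=3 silver=7

Answer: yes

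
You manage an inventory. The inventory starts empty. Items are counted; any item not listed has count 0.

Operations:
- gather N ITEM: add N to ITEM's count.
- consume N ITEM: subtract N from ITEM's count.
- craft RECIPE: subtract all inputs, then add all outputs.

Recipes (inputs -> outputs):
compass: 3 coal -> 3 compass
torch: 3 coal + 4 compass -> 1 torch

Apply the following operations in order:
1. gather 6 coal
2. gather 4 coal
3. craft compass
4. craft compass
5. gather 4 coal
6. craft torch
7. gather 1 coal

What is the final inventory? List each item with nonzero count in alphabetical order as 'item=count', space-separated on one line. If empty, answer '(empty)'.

After 1 (gather 6 coal): coal=6
After 2 (gather 4 coal): coal=10
After 3 (craft compass): coal=7 compass=3
After 4 (craft compass): coal=4 compass=6
After 5 (gather 4 coal): coal=8 compass=6
After 6 (craft torch): coal=5 compass=2 torch=1
After 7 (gather 1 coal): coal=6 compass=2 torch=1

Answer: coal=6 compass=2 torch=1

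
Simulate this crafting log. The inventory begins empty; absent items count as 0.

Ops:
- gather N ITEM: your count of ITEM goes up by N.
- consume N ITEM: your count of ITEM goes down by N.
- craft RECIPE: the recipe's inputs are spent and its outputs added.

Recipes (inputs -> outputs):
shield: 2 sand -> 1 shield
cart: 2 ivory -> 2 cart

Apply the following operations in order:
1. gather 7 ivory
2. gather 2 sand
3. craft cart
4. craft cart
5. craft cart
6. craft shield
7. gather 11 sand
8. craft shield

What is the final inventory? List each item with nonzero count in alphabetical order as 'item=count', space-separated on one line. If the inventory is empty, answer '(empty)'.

After 1 (gather 7 ivory): ivory=7
After 2 (gather 2 sand): ivory=7 sand=2
After 3 (craft cart): cart=2 ivory=5 sand=2
After 4 (craft cart): cart=4 ivory=3 sand=2
After 5 (craft cart): cart=6 ivory=1 sand=2
After 6 (craft shield): cart=6 ivory=1 shield=1
After 7 (gather 11 sand): cart=6 ivory=1 sand=11 shield=1
After 8 (craft shield): cart=6 ivory=1 sand=9 shield=2

Answer: cart=6 ivory=1 sand=9 shield=2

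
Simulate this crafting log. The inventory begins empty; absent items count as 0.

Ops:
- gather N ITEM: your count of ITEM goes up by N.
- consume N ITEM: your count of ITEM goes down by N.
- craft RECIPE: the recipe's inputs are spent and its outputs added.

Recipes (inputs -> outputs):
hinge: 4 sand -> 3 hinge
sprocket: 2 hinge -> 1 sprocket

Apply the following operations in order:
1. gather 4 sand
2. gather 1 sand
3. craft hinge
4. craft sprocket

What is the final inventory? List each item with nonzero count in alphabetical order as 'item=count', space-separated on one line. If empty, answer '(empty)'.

After 1 (gather 4 sand): sand=4
After 2 (gather 1 sand): sand=5
After 3 (craft hinge): hinge=3 sand=1
After 4 (craft sprocket): hinge=1 sand=1 sprocket=1

Answer: hinge=1 sand=1 sprocket=1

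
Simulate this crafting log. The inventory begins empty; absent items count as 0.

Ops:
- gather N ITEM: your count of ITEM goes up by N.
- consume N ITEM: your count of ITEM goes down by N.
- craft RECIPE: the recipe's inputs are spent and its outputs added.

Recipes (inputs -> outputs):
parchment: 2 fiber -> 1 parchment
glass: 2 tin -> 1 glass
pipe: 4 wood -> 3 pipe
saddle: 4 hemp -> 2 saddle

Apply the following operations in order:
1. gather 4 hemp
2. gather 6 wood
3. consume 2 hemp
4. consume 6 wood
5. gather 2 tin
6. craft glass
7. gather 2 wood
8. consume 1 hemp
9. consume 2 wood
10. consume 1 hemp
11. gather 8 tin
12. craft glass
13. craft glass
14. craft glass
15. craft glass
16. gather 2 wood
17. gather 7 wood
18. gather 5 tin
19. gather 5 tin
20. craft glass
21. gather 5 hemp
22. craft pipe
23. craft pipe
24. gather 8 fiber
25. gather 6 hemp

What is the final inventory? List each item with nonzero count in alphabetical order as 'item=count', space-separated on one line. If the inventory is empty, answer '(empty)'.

After 1 (gather 4 hemp): hemp=4
After 2 (gather 6 wood): hemp=4 wood=6
After 3 (consume 2 hemp): hemp=2 wood=6
After 4 (consume 6 wood): hemp=2
After 5 (gather 2 tin): hemp=2 tin=2
After 6 (craft glass): glass=1 hemp=2
After 7 (gather 2 wood): glass=1 hemp=2 wood=2
After 8 (consume 1 hemp): glass=1 hemp=1 wood=2
After 9 (consume 2 wood): glass=1 hemp=1
After 10 (consume 1 hemp): glass=1
After 11 (gather 8 tin): glass=1 tin=8
After 12 (craft glass): glass=2 tin=6
After 13 (craft glass): glass=3 tin=4
After 14 (craft glass): glass=4 tin=2
After 15 (craft glass): glass=5
After 16 (gather 2 wood): glass=5 wood=2
After 17 (gather 7 wood): glass=5 wood=9
After 18 (gather 5 tin): glass=5 tin=5 wood=9
After 19 (gather 5 tin): glass=5 tin=10 wood=9
After 20 (craft glass): glass=6 tin=8 wood=9
After 21 (gather 5 hemp): glass=6 hemp=5 tin=8 wood=9
After 22 (craft pipe): glass=6 hemp=5 pipe=3 tin=8 wood=5
After 23 (craft pipe): glass=6 hemp=5 pipe=6 tin=8 wood=1
After 24 (gather 8 fiber): fiber=8 glass=6 hemp=5 pipe=6 tin=8 wood=1
After 25 (gather 6 hemp): fiber=8 glass=6 hemp=11 pipe=6 tin=8 wood=1

Answer: fiber=8 glass=6 hemp=11 pipe=6 tin=8 wood=1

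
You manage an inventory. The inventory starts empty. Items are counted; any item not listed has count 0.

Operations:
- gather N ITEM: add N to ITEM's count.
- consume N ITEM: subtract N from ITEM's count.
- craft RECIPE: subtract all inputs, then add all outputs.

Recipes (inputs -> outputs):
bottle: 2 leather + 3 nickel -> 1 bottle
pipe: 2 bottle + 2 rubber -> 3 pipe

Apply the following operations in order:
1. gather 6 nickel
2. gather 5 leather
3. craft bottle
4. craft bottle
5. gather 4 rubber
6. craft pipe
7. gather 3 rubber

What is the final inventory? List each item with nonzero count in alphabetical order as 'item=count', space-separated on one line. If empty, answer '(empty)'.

After 1 (gather 6 nickel): nickel=6
After 2 (gather 5 leather): leather=5 nickel=6
After 3 (craft bottle): bottle=1 leather=3 nickel=3
After 4 (craft bottle): bottle=2 leather=1
After 5 (gather 4 rubber): bottle=2 leather=1 rubber=4
After 6 (craft pipe): leather=1 pipe=3 rubber=2
After 7 (gather 3 rubber): leather=1 pipe=3 rubber=5

Answer: leather=1 pipe=3 rubber=5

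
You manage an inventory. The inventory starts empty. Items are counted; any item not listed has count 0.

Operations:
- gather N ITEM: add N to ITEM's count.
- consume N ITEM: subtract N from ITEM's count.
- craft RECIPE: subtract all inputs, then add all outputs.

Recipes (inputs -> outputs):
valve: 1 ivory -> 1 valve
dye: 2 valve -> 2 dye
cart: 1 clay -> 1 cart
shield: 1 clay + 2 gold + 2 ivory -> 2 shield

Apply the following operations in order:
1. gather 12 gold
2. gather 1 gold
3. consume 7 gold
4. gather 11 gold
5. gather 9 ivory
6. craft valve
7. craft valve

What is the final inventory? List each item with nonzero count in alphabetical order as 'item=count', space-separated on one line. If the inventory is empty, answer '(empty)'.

Answer: gold=17 ivory=7 valve=2

Derivation:
After 1 (gather 12 gold): gold=12
After 2 (gather 1 gold): gold=13
After 3 (consume 7 gold): gold=6
After 4 (gather 11 gold): gold=17
After 5 (gather 9 ivory): gold=17 ivory=9
After 6 (craft valve): gold=17 ivory=8 valve=1
After 7 (craft valve): gold=17 ivory=7 valve=2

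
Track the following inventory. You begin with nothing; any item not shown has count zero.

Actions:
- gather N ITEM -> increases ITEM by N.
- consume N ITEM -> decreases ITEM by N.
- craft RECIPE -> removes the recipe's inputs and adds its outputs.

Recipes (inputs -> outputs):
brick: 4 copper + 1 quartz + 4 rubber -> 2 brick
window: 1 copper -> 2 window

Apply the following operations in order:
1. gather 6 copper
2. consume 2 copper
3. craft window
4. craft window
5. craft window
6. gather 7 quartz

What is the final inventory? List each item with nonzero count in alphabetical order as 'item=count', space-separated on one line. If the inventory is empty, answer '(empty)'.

Answer: copper=1 quartz=7 window=6

Derivation:
After 1 (gather 6 copper): copper=6
After 2 (consume 2 copper): copper=4
After 3 (craft window): copper=3 window=2
After 4 (craft window): copper=2 window=4
After 5 (craft window): copper=1 window=6
After 6 (gather 7 quartz): copper=1 quartz=7 window=6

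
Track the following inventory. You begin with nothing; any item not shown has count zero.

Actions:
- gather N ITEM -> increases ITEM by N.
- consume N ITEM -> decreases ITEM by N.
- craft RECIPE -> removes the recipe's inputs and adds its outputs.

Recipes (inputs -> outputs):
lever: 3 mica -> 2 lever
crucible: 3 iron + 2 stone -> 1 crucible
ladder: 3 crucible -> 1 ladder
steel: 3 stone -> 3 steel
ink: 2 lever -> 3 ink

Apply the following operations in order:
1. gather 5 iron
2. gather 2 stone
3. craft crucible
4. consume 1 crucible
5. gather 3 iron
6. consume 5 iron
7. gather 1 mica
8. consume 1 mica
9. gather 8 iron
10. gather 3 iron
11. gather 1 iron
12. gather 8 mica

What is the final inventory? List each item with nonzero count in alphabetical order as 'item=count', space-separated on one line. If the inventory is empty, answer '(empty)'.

Answer: iron=12 mica=8

Derivation:
After 1 (gather 5 iron): iron=5
After 2 (gather 2 stone): iron=5 stone=2
After 3 (craft crucible): crucible=1 iron=2
After 4 (consume 1 crucible): iron=2
After 5 (gather 3 iron): iron=5
After 6 (consume 5 iron): (empty)
After 7 (gather 1 mica): mica=1
After 8 (consume 1 mica): (empty)
After 9 (gather 8 iron): iron=8
After 10 (gather 3 iron): iron=11
After 11 (gather 1 iron): iron=12
After 12 (gather 8 mica): iron=12 mica=8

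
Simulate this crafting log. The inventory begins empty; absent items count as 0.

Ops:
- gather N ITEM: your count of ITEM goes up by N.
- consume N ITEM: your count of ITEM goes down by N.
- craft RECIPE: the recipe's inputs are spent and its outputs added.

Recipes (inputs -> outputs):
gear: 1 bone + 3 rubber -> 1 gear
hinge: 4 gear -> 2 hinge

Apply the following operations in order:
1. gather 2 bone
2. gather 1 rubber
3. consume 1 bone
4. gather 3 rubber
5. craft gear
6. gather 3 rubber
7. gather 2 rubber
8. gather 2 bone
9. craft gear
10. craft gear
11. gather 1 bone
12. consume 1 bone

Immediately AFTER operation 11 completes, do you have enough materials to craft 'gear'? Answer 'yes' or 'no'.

After 1 (gather 2 bone): bone=2
After 2 (gather 1 rubber): bone=2 rubber=1
After 3 (consume 1 bone): bone=1 rubber=1
After 4 (gather 3 rubber): bone=1 rubber=4
After 5 (craft gear): gear=1 rubber=1
After 6 (gather 3 rubber): gear=1 rubber=4
After 7 (gather 2 rubber): gear=1 rubber=6
After 8 (gather 2 bone): bone=2 gear=1 rubber=6
After 9 (craft gear): bone=1 gear=2 rubber=3
After 10 (craft gear): gear=3
After 11 (gather 1 bone): bone=1 gear=3

Answer: no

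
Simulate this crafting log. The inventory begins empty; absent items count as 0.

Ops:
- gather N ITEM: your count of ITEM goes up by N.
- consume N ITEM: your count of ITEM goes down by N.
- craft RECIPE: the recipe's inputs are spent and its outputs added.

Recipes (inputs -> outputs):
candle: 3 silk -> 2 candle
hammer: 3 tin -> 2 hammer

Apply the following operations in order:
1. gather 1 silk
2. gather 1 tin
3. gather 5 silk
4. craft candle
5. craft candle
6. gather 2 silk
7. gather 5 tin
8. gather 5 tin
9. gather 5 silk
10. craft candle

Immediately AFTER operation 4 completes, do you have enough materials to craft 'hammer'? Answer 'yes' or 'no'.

Answer: no

Derivation:
After 1 (gather 1 silk): silk=1
After 2 (gather 1 tin): silk=1 tin=1
After 3 (gather 5 silk): silk=6 tin=1
After 4 (craft candle): candle=2 silk=3 tin=1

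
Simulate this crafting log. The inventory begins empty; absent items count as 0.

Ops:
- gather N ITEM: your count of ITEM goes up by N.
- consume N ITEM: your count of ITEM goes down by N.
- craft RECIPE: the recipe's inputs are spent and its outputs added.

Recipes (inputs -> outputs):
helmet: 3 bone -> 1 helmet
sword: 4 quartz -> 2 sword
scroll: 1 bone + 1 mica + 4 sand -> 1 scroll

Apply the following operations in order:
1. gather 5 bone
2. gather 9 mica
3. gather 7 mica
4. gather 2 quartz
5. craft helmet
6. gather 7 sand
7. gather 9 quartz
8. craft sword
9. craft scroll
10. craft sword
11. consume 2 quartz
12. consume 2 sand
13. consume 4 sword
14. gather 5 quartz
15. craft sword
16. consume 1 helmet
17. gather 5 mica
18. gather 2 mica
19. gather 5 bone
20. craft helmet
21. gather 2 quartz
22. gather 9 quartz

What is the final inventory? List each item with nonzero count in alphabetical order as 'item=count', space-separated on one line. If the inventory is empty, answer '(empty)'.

Answer: bone=3 helmet=1 mica=22 quartz=13 sand=1 scroll=1 sword=2

Derivation:
After 1 (gather 5 bone): bone=5
After 2 (gather 9 mica): bone=5 mica=9
After 3 (gather 7 mica): bone=5 mica=16
After 4 (gather 2 quartz): bone=5 mica=16 quartz=2
After 5 (craft helmet): bone=2 helmet=1 mica=16 quartz=2
After 6 (gather 7 sand): bone=2 helmet=1 mica=16 quartz=2 sand=7
After 7 (gather 9 quartz): bone=2 helmet=1 mica=16 quartz=11 sand=7
After 8 (craft sword): bone=2 helmet=1 mica=16 quartz=7 sand=7 sword=2
After 9 (craft scroll): bone=1 helmet=1 mica=15 quartz=7 sand=3 scroll=1 sword=2
After 10 (craft sword): bone=1 helmet=1 mica=15 quartz=3 sand=3 scroll=1 sword=4
After 11 (consume 2 quartz): bone=1 helmet=1 mica=15 quartz=1 sand=3 scroll=1 sword=4
After 12 (consume 2 sand): bone=1 helmet=1 mica=15 quartz=1 sand=1 scroll=1 sword=4
After 13 (consume 4 sword): bone=1 helmet=1 mica=15 quartz=1 sand=1 scroll=1
After 14 (gather 5 quartz): bone=1 helmet=1 mica=15 quartz=6 sand=1 scroll=1
After 15 (craft sword): bone=1 helmet=1 mica=15 quartz=2 sand=1 scroll=1 sword=2
After 16 (consume 1 helmet): bone=1 mica=15 quartz=2 sand=1 scroll=1 sword=2
After 17 (gather 5 mica): bone=1 mica=20 quartz=2 sand=1 scroll=1 sword=2
After 18 (gather 2 mica): bone=1 mica=22 quartz=2 sand=1 scroll=1 sword=2
After 19 (gather 5 bone): bone=6 mica=22 quartz=2 sand=1 scroll=1 sword=2
After 20 (craft helmet): bone=3 helmet=1 mica=22 quartz=2 sand=1 scroll=1 sword=2
After 21 (gather 2 quartz): bone=3 helmet=1 mica=22 quartz=4 sand=1 scroll=1 sword=2
After 22 (gather 9 quartz): bone=3 helmet=1 mica=22 quartz=13 sand=1 scroll=1 sword=2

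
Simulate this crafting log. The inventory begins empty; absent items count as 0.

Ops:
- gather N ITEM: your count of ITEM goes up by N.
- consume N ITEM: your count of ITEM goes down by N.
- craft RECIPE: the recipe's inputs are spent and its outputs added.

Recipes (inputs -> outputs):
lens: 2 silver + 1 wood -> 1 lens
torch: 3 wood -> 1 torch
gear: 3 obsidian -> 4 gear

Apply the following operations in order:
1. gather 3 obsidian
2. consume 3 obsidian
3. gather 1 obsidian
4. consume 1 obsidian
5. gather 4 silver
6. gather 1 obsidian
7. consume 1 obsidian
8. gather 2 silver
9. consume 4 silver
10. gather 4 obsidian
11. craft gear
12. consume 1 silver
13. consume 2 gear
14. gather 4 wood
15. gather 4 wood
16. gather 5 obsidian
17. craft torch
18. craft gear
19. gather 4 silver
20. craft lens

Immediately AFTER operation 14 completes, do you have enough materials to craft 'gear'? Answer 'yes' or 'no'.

After 1 (gather 3 obsidian): obsidian=3
After 2 (consume 3 obsidian): (empty)
After 3 (gather 1 obsidian): obsidian=1
After 4 (consume 1 obsidian): (empty)
After 5 (gather 4 silver): silver=4
After 6 (gather 1 obsidian): obsidian=1 silver=4
After 7 (consume 1 obsidian): silver=4
After 8 (gather 2 silver): silver=6
After 9 (consume 4 silver): silver=2
After 10 (gather 4 obsidian): obsidian=4 silver=2
After 11 (craft gear): gear=4 obsidian=1 silver=2
After 12 (consume 1 silver): gear=4 obsidian=1 silver=1
After 13 (consume 2 gear): gear=2 obsidian=1 silver=1
After 14 (gather 4 wood): gear=2 obsidian=1 silver=1 wood=4

Answer: no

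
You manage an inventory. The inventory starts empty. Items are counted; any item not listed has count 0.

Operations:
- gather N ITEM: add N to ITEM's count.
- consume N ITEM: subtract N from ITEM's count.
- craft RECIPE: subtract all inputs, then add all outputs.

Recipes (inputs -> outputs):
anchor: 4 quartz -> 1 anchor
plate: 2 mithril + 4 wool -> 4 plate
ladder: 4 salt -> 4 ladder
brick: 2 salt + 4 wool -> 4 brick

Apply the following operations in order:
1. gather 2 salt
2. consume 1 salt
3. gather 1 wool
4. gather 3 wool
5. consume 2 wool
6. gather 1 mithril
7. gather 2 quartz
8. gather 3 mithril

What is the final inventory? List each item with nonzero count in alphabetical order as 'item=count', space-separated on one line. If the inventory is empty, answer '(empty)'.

Answer: mithril=4 quartz=2 salt=1 wool=2

Derivation:
After 1 (gather 2 salt): salt=2
After 2 (consume 1 salt): salt=1
After 3 (gather 1 wool): salt=1 wool=1
After 4 (gather 3 wool): salt=1 wool=4
After 5 (consume 2 wool): salt=1 wool=2
After 6 (gather 1 mithril): mithril=1 salt=1 wool=2
After 7 (gather 2 quartz): mithril=1 quartz=2 salt=1 wool=2
After 8 (gather 3 mithril): mithril=4 quartz=2 salt=1 wool=2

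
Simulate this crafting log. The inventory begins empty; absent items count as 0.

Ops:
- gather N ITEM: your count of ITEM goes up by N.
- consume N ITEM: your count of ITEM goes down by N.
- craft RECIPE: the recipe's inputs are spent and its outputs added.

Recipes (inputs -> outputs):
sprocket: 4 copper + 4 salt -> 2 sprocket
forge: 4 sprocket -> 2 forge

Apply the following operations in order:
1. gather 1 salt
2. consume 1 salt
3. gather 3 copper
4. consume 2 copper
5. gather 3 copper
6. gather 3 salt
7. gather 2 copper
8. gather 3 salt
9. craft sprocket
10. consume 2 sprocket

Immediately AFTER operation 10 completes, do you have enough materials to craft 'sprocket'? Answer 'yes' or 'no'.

After 1 (gather 1 salt): salt=1
After 2 (consume 1 salt): (empty)
After 3 (gather 3 copper): copper=3
After 4 (consume 2 copper): copper=1
After 5 (gather 3 copper): copper=4
After 6 (gather 3 salt): copper=4 salt=3
After 7 (gather 2 copper): copper=6 salt=3
After 8 (gather 3 salt): copper=6 salt=6
After 9 (craft sprocket): copper=2 salt=2 sprocket=2
After 10 (consume 2 sprocket): copper=2 salt=2

Answer: no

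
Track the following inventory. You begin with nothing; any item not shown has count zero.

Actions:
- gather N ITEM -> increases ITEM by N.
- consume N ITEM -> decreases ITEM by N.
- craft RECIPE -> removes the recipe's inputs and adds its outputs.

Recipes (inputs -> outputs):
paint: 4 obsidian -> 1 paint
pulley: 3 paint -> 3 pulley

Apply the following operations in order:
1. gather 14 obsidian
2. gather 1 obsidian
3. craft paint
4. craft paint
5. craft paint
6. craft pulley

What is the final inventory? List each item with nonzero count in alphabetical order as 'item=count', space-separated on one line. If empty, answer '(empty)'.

Answer: obsidian=3 pulley=3

Derivation:
After 1 (gather 14 obsidian): obsidian=14
After 2 (gather 1 obsidian): obsidian=15
After 3 (craft paint): obsidian=11 paint=1
After 4 (craft paint): obsidian=7 paint=2
After 5 (craft paint): obsidian=3 paint=3
After 6 (craft pulley): obsidian=3 pulley=3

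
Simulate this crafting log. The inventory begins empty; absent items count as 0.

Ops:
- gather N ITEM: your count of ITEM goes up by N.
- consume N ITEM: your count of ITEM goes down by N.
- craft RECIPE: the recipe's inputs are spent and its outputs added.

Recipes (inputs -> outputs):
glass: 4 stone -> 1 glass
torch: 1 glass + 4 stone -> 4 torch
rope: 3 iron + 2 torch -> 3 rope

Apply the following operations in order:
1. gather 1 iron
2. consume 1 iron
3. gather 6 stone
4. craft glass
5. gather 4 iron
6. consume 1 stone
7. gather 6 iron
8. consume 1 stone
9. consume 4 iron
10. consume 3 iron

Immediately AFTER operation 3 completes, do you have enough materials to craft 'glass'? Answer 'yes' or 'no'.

Answer: yes

Derivation:
After 1 (gather 1 iron): iron=1
After 2 (consume 1 iron): (empty)
After 3 (gather 6 stone): stone=6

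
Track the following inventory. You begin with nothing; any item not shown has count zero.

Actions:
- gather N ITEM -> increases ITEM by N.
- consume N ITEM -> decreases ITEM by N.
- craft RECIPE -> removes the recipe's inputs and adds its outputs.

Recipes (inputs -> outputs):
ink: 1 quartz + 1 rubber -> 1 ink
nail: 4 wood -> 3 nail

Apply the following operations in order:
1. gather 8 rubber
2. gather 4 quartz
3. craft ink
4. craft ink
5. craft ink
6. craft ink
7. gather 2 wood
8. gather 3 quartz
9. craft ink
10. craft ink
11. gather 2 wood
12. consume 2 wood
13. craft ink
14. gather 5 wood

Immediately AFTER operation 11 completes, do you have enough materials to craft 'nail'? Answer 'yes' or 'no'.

Answer: yes

Derivation:
After 1 (gather 8 rubber): rubber=8
After 2 (gather 4 quartz): quartz=4 rubber=8
After 3 (craft ink): ink=1 quartz=3 rubber=7
After 4 (craft ink): ink=2 quartz=2 rubber=6
After 5 (craft ink): ink=3 quartz=1 rubber=5
After 6 (craft ink): ink=4 rubber=4
After 7 (gather 2 wood): ink=4 rubber=4 wood=2
After 8 (gather 3 quartz): ink=4 quartz=3 rubber=4 wood=2
After 9 (craft ink): ink=5 quartz=2 rubber=3 wood=2
After 10 (craft ink): ink=6 quartz=1 rubber=2 wood=2
After 11 (gather 2 wood): ink=6 quartz=1 rubber=2 wood=4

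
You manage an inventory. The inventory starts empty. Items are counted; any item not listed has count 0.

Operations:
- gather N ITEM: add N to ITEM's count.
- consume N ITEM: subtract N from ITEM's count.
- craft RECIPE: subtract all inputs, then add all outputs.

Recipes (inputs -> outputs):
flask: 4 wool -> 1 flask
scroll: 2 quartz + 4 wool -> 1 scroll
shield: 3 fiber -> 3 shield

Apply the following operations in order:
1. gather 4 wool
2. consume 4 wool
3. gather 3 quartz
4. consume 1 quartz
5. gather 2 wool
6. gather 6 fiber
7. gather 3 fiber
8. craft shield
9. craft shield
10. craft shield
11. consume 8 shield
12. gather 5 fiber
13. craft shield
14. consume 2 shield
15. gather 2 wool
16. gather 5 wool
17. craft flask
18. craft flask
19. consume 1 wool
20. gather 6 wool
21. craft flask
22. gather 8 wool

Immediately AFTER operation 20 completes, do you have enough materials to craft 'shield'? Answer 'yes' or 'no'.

Answer: no

Derivation:
After 1 (gather 4 wool): wool=4
After 2 (consume 4 wool): (empty)
After 3 (gather 3 quartz): quartz=3
After 4 (consume 1 quartz): quartz=2
After 5 (gather 2 wool): quartz=2 wool=2
After 6 (gather 6 fiber): fiber=6 quartz=2 wool=2
After 7 (gather 3 fiber): fiber=9 quartz=2 wool=2
After 8 (craft shield): fiber=6 quartz=2 shield=3 wool=2
After 9 (craft shield): fiber=3 quartz=2 shield=6 wool=2
After 10 (craft shield): quartz=2 shield=9 wool=2
After 11 (consume 8 shield): quartz=2 shield=1 wool=2
After 12 (gather 5 fiber): fiber=5 quartz=2 shield=1 wool=2
After 13 (craft shield): fiber=2 quartz=2 shield=4 wool=2
After 14 (consume 2 shield): fiber=2 quartz=2 shield=2 wool=2
After 15 (gather 2 wool): fiber=2 quartz=2 shield=2 wool=4
After 16 (gather 5 wool): fiber=2 quartz=2 shield=2 wool=9
After 17 (craft flask): fiber=2 flask=1 quartz=2 shield=2 wool=5
After 18 (craft flask): fiber=2 flask=2 quartz=2 shield=2 wool=1
After 19 (consume 1 wool): fiber=2 flask=2 quartz=2 shield=2
After 20 (gather 6 wool): fiber=2 flask=2 quartz=2 shield=2 wool=6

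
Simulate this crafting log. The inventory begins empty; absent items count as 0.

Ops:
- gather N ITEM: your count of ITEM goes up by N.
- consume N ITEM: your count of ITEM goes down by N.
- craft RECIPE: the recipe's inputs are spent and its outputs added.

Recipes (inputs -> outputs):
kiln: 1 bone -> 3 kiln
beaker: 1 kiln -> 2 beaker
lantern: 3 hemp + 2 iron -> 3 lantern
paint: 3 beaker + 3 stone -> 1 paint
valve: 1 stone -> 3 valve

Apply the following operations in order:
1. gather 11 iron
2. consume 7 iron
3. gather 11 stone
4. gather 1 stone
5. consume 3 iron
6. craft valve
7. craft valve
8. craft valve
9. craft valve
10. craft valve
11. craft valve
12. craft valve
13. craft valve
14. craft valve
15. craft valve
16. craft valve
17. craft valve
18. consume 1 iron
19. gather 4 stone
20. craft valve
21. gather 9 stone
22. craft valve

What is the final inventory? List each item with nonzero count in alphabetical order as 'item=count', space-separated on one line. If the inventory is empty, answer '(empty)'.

Answer: stone=11 valve=42

Derivation:
After 1 (gather 11 iron): iron=11
After 2 (consume 7 iron): iron=4
After 3 (gather 11 stone): iron=4 stone=11
After 4 (gather 1 stone): iron=4 stone=12
After 5 (consume 3 iron): iron=1 stone=12
After 6 (craft valve): iron=1 stone=11 valve=3
After 7 (craft valve): iron=1 stone=10 valve=6
After 8 (craft valve): iron=1 stone=9 valve=9
After 9 (craft valve): iron=1 stone=8 valve=12
After 10 (craft valve): iron=1 stone=7 valve=15
After 11 (craft valve): iron=1 stone=6 valve=18
After 12 (craft valve): iron=1 stone=5 valve=21
After 13 (craft valve): iron=1 stone=4 valve=24
After 14 (craft valve): iron=1 stone=3 valve=27
After 15 (craft valve): iron=1 stone=2 valve=30
After 16 (craft valve): iron=1 stone=1 valve=33
After 17 (craft valve): iron=1 valve=36
After 18 (consume 1 iron): valve=36
After 19 (gather 4 stone): stone=4 valve=36
After 20 (craft valve): stone=3 valve=39
After 21 (gather 9 stone): stone=12 valve=39
After 22 (craft valve): stone=11 valve=42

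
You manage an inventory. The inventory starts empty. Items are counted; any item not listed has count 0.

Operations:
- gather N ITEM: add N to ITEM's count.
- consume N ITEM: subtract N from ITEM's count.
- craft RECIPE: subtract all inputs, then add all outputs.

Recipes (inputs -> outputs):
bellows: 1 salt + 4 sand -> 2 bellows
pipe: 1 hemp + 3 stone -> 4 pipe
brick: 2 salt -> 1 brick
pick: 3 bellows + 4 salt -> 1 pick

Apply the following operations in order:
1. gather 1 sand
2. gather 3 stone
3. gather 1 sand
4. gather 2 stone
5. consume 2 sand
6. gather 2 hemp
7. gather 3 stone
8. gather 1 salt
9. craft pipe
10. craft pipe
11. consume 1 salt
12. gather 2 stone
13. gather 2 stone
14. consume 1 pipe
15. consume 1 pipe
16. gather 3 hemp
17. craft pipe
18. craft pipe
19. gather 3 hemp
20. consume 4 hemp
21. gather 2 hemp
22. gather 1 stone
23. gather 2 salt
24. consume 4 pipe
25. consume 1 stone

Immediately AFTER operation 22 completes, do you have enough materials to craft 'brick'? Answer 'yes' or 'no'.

After 1 (gather 1 sand): sand=1
After 2 (gather 3 stone): sand=1 stone=3
After 3 (gather 1 sand): sand=2 stone=3
After 4 (gather 2 stone): sand=2 stone=5
After 5 (consume 2 sand): stone=5
After 6 (gather 2 hemp): hemp=2 stone=5
After 7 (gather 3 stone): hemp=2 stone=8
After 8 (gather 1 salt): hemp=2 salt=1 stone=8
After 9 (craft pipe): hemp=1 pipe=4 salt=1 stone=5
After 10 (craft pipe): pipe=8 salt=1 stone=2
After 11 (consume 1 salt): pipe=8 stone=2
After 12 (gather 2 stone): pipe=8 stone=4
After 13 (gather 2 stone): pipe=8 stone=6
After 14 (consume 1 pipe): pipe=7 stone=6
After 15 (consume 1 pipe): pipe=6 stone=6
After 16 (gather 3 hemp): hemp=3 pipe=6 stone=6
After 17 (craft pipe): hemp=2 pipe=10 stone=3
After 18 (craft pipe): hemp=1 pipe=14
After 19 (gather 3 hemp): hemp=4 pipe=14
After 20 (consume 4 hemp): pipe=14
After 21 (gather 2 hemp): hemp=2 pipe=14
After 22 (gather 1 stone): hemp=2 pipe=14 stone=1

Answer: no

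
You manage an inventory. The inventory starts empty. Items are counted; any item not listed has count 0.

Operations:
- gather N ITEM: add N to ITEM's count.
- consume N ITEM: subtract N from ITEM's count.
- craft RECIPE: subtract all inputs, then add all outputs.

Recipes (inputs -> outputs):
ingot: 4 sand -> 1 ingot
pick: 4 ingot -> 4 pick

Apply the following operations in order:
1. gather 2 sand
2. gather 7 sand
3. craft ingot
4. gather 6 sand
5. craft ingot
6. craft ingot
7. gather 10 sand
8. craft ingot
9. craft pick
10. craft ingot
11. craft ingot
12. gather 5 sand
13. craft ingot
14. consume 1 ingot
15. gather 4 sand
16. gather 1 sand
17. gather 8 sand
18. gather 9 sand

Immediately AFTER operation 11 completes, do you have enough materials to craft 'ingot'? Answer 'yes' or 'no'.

After 1 (gather 2 sand): sand=2
After 2 (gather 7 sand): sand=9
After 3 (craft ingot): ingot=1 sand=5
After 4 (gather 6 sand): ingot=1 sand=11
After 5 (craft ingot): ingot=2 sand=7
After 6 (craft ingot): ingot=3 sand=3
After 7 (gather 10 sand): ingot=3 sand=13
After 8 (craft ingot): ingot=4 sand=9
After 9 (craft pick): pick=4 sand=9
After 10 (craft ingot): ingot=1 pick=4 sand=5
After 11 (craft ingot): ingot=2 pick=4 sand=1

Answer: no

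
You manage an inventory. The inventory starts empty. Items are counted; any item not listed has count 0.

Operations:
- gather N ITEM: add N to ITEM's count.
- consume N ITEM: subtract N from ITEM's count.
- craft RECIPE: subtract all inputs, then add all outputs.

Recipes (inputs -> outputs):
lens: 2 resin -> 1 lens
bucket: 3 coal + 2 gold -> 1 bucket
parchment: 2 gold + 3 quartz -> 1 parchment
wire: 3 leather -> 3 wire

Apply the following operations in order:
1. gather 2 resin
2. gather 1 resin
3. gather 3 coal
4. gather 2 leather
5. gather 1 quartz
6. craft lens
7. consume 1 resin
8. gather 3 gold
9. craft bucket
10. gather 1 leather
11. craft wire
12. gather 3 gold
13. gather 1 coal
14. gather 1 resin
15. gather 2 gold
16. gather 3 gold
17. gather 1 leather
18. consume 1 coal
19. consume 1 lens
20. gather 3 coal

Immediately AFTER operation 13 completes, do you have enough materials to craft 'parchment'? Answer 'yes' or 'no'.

Answer: no

Derivation:
After 1 (gather 2 resin): resin=2
After 2 (gather 1 resin): resin=3
After 3 (gather 3 coal): coal=3 resin=3
After 4 (gather 2 leather): coal=3 leather=2 resin=3
After 5 (gather 1 quartz): coal=3 leather=2 quartz=1 resin=3
After 6 (craft lens): coal=3 leather=2 lens=1 quartz=1 resin=1
After 7 (consume 1 resin): coal=3 leather=2 lens=1 quartz=1
After 8 (gather 3 gold): coal=3 gold=3 leather=2 lens=1 quartz=1
After 9 (craft bucket): bucket=1 gold=1 leather=2 lens=1 quartz=1
After 10 (gather 1 leather): bucket=1 gold=1 leather=3 lens=1 quartz=1
After 11 (craft wire): bucket=1 gold=1 lens=1 quartz=1 wire=3
After 12 (gather 3 gold): bucket=1 gold=4 lens=1 quartz=1 wire=3
After 13 (gather 1 coal): bucket=1 coal=1 gold=4 lens=1 quartz=1 wire=3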